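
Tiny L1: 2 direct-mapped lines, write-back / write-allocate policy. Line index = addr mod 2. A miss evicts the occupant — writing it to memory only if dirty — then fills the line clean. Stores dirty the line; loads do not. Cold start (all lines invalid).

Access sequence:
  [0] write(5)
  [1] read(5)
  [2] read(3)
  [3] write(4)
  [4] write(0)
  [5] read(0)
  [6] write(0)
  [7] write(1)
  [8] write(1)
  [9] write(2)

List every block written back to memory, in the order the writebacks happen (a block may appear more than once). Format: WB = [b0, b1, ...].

WB = [5, 4, 0]

  0 | W B5 → L1 miss [D]
  1 | R B5 → L1 hit [D]
  2 | R B3 → L1 miss wb→B5 [-]
  3 | W B4 → L0 miss [D]
  4 | W B0 → L0 miss wb→B4 [D]
  5 | R B0 → L0 hit [D]
  6 | W B0 → L0 hit [D]
  7 | W B1 → L1 miss [D]
  8 | W B1 → L1 hit [D]
  9 | W B2 → L0 miss wb→B0 [D]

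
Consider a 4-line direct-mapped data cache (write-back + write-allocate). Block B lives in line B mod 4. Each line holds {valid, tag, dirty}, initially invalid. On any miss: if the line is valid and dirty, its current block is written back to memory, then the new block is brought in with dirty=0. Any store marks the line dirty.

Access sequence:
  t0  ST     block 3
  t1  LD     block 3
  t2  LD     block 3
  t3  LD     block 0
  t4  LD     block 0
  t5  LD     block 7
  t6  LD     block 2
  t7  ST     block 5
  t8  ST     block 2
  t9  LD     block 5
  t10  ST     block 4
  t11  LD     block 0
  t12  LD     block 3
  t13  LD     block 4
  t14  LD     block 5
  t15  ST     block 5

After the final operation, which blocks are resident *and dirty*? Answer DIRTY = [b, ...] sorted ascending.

  0 | W B3 → L3 miss [D]
  1 | R B3 → L3 hit [D]
  2 | R B3 → L3 hit [D]
  3 | R B0 → L0 miss [-]
  4 | R B0 → L0 hit [-]
  5 | R B7 → L3 miss wb→B3 [-]
  6 | R B2 → L2 miss [-]
  7 | W B5 → L1 miss [D]
  8 | W B2 → L2 hit [D]
  9 | R B5 → L1 hit [D]
  10 | W B4 → L0 miss [D]
  11 | R B0 → L0 miss wb→B4 [-]
  12 | R B3 → L3 miss [-]
  13 | R B4 → L0 miss [-]
  14 | R B5 → L1 hit [D]
  15 | W B5 → L1 hit [D]

DIRTY = [2, 5]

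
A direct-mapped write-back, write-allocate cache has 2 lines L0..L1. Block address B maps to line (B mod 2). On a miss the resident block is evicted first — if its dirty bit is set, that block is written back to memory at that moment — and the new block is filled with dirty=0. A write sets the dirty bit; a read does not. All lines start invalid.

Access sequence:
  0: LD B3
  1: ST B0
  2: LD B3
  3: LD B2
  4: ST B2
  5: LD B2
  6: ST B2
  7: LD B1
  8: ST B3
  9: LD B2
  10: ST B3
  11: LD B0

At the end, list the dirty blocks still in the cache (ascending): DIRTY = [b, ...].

DIRTY = [3]

0: R B3 → L1 miss [-]
1: W B0 → L0 miss [D]
2: R B3 → L1 hit [-]
3: R B2 → L0 miss wb→B0 [-]
4: W B2 → L0 hit [D]
5: R B2 → L0 hit [D]
6: W B2 → L0 hit [D]
7: R B1 → L1 miss [-]
8: W B3 → L1 miss [D]
9: R B2 → L0 hit [D]
10: W B3 → L1 hit [D]
11: R B0 → L0 miss wb→B2 [-]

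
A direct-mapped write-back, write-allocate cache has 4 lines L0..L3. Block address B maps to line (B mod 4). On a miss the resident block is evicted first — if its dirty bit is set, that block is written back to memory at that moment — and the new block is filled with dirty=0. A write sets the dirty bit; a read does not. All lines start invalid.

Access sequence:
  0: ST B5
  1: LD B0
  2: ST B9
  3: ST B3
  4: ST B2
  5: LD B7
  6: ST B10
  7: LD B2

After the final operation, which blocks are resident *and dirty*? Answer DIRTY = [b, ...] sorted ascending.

DIRTY = [9]

0: W B5 → L1 miss [D]
1: R B0 → L0 miss [-]
2: W B9 → L1 miss wb→B5 [D]
3: W B3 → L3 miss [D]
4: W B2 → L2 miss [D]
5: R B7 → L3 miss wb→B3 [-]
6: W B10 → L2 miss wb→B2 [D]
7: R B2 → L2 miss wb→B10 [-]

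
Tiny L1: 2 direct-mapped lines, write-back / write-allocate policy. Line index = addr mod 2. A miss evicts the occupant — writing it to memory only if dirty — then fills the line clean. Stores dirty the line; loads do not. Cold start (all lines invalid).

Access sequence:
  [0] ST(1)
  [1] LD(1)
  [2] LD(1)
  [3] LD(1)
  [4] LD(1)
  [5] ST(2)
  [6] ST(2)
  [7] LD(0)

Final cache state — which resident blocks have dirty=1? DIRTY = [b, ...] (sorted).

0: W B1 → L1 miss [D]
1: R B1 → L1 hit [D]
2: R B1 → L1 hit [D]
3: R B1 → L1 hit [D]
4: R B1 → L1 hit [D]
5: W B2 → L0 miss [D]
6: W B2 → L0 hit [D]
7: R B0 → L0 miss wb→B2 [-]

DIRTY = [1]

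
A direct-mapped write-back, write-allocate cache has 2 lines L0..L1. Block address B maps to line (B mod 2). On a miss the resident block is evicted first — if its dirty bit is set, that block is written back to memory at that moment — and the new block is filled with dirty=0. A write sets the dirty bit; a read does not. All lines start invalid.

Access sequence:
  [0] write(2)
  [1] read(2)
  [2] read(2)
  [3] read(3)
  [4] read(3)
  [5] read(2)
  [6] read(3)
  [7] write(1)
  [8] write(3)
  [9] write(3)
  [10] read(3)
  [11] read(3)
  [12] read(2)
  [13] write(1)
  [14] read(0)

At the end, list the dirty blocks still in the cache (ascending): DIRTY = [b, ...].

DIRTY = [1]

0: W B2 -> L0 miss  d=D]
1: R B2 -> L0 hit  d=D]
2: R B2 -> L0 hit  d=D]
3: R B3 -> L1 miss  d=-]
4: R B3 -> L1 hit  d=-]
5: R B2 -> L0 hit  d=D]
6: R B3 -> L1 hit  d=-]
7: W B1 -> L1 miss  d=D]
8: W B3 -> L1 miss wb->B1  d=D]
9: W B3 -> L1 hit  d=D]
10: R B3 -> L1 hit  d=D]
11: R B3 -> L1 hit  d=D]
12: R B2 -> L0 hit  d=D]
13: W B1 -> L1 miss wb->B3  d=D]
14: R B0 -> L0 miss wb->B2  d=-]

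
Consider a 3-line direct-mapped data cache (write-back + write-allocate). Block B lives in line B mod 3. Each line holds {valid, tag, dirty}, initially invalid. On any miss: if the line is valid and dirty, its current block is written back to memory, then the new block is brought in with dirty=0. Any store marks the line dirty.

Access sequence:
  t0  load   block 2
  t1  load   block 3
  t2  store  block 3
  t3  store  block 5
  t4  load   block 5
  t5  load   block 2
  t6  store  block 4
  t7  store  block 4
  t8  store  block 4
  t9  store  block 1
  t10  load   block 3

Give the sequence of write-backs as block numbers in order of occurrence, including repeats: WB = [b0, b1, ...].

  0 | R B2 → L2 miss [-]
  1 | R B3 → L0 miss [-]
  2 | W B3 → L0 hit [D]
  3 | W B5 → L2 miss [D]
  4 | R B5 → L2 hit [D]
  5 | R B2 → L2 miss wb→B5 [-]
  6 | W B4 → L1 miss [D]
  7 | W B4 → L1 hit [D]
  8 | W B4 → L1 hit [D]
  9 | W B1 → L1 miss wb→B4 [D]
  10 | R B3 → L0 hit [D]

WB = [5, 4]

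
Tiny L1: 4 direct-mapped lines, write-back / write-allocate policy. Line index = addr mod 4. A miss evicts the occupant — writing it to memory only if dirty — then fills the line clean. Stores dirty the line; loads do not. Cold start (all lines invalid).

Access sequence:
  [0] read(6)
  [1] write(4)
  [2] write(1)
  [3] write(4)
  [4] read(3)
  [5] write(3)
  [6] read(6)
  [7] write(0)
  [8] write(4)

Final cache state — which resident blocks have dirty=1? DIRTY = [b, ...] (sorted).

DIRTY = [1, 3, 4]

0: R B6 → L2 miss [-]
1: W B4 → L0 miss [D]
2: W B1 → L1 miss [D]
3: W B4 → L0 hit [D]
4: R B3 → L3 miss [-]
5: W B3 → L3 hit [D]
6: R B6 → L2 hit [-]
7: W B0 → L0 miss wb→B4 [D]
8: W B4 → L0 miss wb→B0 [D]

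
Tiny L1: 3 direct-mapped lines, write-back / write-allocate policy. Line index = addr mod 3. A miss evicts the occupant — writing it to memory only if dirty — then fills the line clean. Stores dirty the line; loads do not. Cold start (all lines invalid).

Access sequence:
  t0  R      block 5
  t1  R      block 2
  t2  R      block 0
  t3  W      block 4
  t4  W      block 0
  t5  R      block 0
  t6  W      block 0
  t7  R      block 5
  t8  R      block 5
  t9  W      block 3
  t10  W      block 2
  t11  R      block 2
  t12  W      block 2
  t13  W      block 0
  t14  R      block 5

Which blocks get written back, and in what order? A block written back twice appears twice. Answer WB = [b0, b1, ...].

WB = [0, 3, 2]

0: R B5 → L2 miss [-]
1: R B2 → L2 miss [-]
2: R B0 → L0 miss [-]
3: W B4 → L1 miss [D]
4: W B0 → L0 hit [D]
5: R B0 → L0 hit [D]
6: W B0 → L0 hit [D]
7: R B5 → L2 miss [-]
8: R B5 → L2 hit [-]
9: W B3 → L0 miss wb→B0 [D]
10: W B2 → L2 miss [D]
11: R B2 → L2 hit [D]
12: W B2 → L2 hit [D]
13: W B0 → L0 miss wb→B3 [D]
14: R B5 → L2 miss wb→B2 [-]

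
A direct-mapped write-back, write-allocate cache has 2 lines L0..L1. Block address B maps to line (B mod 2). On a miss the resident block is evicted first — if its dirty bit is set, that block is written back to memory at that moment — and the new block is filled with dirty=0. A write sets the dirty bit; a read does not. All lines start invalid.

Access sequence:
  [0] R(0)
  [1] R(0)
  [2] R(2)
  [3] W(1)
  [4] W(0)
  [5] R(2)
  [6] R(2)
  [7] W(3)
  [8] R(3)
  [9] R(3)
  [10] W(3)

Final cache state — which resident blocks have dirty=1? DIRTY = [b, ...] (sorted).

0: R B0 → L0 miss [-]
1: R B0 → L0 hit [-]
2: R B2 → L0 miss [-]
3: W B1 → L1 miss [D]
4: W B0 → L0 miss [D]
5: R B2 → L0 miss wb→B0 [-]
6: R B2 → L0 hit [-]
7: W B3 → L1 miss wb→B1 [D]
8: R B3 → L1 hit [D]
9: R B3 → L1 hit [D]
10: W B3 → L1 hit [D]

DIRTY = [3]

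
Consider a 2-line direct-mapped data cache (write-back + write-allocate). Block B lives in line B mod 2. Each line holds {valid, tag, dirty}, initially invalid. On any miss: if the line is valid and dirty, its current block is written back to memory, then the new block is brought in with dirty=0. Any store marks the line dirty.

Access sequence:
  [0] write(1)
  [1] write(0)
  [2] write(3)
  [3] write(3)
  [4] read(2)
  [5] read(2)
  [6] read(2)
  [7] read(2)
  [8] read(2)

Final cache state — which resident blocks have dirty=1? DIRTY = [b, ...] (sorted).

DIRTY = [3]

0: W B1 -> L1 miss  d=D]
1: W B0 -> L0 miss  d=D]
2: W B3 -> L1 miss wb->B1  d=D]
3: W B3 -> L1 hit  d=D]
4: R B2 -> L0 miss wb->B0  d=-]
5: R B2 -> L0 hit  d=-]
6: R B2 -> L0 hit  d=-]
7: R B2 -> L0 hit  d=-]
8: R B2 -> L0 hit  d=-]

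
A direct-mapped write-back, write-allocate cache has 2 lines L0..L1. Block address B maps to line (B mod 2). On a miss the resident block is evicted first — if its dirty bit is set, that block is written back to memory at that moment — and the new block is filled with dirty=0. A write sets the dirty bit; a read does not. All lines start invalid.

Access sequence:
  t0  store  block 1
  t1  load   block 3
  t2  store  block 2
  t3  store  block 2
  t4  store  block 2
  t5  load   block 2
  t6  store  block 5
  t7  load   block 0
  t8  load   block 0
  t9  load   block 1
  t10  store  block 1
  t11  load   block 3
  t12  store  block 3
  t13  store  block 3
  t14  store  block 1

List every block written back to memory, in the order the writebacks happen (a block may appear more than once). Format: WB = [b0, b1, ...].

0: W B1 -> L1 miss  d=D]
1: R B3 -> L1 miss wb->B1  d=-]
2: W B2 -> L0 miss  d=D]
3: W B2 -> L0 hit  d=D]
4: W B2 -> L0 hit  d=D]
5: R B2 -> L0 hit  d=D]
6: W B5 -> L1 miss  d=D]
7: R B0 -> L0 miss wb->B2  d=-]
8: R B0 -> L0 hit  d=-]
9: R B1 -> L1 miss wb->B5  d=-]
10: W B1 -> L1 hit  d=D]
11: R B3 -> L1 miss wb->B1  d=-]
12: W B3 -> L1 hit  d=D]
13: W B3 -> L1 hit  d=D]
14: W B1 -> L1 miss wb->B3  d=D]

WB = [1, 2, 5, 1, 3]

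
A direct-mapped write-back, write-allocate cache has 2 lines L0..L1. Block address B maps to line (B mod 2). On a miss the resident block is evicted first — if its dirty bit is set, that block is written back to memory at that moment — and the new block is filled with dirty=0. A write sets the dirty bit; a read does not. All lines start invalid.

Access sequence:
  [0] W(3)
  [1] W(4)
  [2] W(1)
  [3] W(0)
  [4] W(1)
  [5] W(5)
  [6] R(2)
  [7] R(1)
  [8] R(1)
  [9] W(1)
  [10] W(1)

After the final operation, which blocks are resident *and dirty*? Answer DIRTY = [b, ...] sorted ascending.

0: W B3 -> L1 miss  d=D]
1: W B4 -> L0 miss  d=D]
2: W B1 -> L1 miss wb->B3  d=D]
3: W B0 -> L0 miss wb->B4  d=D]
4: W B1 -> L1 hit  d=D]
5: W B5 -> L1 miss wb->B1  d=D]
6: R B2 -> L0 miss wb->B0  d=-]
7: R B1 -> L1 miss wb->B5  d=-]
8: R B1 -> L1 hit  d=-]
9: W B1 -> L1 hit  d=D]
10: W B1 -> L1 hit  d=D]

DIRTY = [1]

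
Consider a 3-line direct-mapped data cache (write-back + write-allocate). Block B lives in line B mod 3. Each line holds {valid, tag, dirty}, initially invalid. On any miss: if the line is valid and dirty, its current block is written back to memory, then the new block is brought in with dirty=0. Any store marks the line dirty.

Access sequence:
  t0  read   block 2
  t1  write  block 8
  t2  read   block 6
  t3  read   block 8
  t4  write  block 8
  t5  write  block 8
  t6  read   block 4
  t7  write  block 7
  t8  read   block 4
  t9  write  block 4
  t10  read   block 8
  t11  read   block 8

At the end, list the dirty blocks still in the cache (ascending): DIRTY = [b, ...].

0: R B2 → L2 miss [-]
1: W B8 → L2 miss [D]
2: R B6 → L0 miss [-]
3: R B8 → L2 hit [D]
4: W B8 → L2 hit [D]
5: W B8 → L2 hit [D]
6: R B4 → L1 miss [-]
7: W B7 → L1 miss [D]
8: R B4 → L1 miss wb→B7 [-]
9: W B4 → L1 hit [D]
10: R B8 → L2 hit [D]
11: R B8 → L2 hit [D]

DIRTY = [4, 8]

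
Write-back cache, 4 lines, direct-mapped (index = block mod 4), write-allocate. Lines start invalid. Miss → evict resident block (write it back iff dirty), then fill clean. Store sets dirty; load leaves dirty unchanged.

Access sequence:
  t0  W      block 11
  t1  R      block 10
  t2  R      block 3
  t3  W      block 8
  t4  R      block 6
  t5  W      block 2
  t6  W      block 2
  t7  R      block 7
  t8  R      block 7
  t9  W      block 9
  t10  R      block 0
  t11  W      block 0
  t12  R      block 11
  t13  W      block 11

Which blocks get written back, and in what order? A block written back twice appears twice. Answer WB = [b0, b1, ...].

  0 | W B11 → L3 miss [D]
  1 | R B10 → L2 miss [-]
  2 | R B3 → L3 miss wb→B11 [-]
  3 | W B8 → L0 miss [D]
  4 | R B6 → L2 miss [-]
  5 | W B2 → L2 miss [D]
  6 | W B2 → L2 hit [D]
  7 | R B7 → L3 miss [-]
  8 | R B7 → L3 hit [-]
  9 | W B9 → L1 miss [D]
  10 | R B0 → L0 miss wb→B8 [-]
  11 | W B0 → L0 hit [D]
  12 | R B11 → L3 miss [-]
  13 | W B11 → L3 hit [D]

WB = [11, 8]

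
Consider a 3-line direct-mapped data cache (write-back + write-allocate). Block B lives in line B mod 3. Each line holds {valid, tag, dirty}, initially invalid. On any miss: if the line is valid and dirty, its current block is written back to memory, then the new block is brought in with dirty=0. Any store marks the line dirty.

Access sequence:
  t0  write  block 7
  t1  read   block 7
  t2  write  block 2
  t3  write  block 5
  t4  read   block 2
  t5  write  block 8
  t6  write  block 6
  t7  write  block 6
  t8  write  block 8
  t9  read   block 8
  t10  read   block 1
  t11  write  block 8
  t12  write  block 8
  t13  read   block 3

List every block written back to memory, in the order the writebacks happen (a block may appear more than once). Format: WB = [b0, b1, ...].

WB = [2, 5, 7, 6]

0: W B7 → L1 miss [D]
1: R B7 → L1 hit [D]
2: W B2 → L2 miss [D]
3: W B5 → L2 miss wb→B2 [D]
4: R B2 → L2 miss wb→B5 [-]
5: W B8 → L2 miss [D]
6: W B6 → L0 miss [D]
7: W B6 → L0 hit [D]
8: W B8 → L2 hit [D]
9: R B8 → L2 hit [D]
10: R B1 → L1 miss wb→B7 [-]
11: W B8 → L2 hit [D]
12: W B8 → L2 hit [D]
13: R B3 → L0 miss wb→B6 [-]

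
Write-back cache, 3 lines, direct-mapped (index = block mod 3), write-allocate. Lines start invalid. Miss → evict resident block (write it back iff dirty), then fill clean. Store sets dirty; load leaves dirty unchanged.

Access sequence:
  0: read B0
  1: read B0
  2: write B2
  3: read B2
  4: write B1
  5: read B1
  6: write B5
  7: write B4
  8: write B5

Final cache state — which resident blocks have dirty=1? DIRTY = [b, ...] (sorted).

0: R B0 → L0 miss [-]
1: R B0 → L0 hit [-]
2: W B2 → L2 miss [D]
3: R B2 → L2 hit [D]
4: W B1 → L1 miss [D]
5: R B1 → L1 hit [D]
6: W B5 → L2 miss wb→B2 [D]
7: W B4 → L1 miss wb→B1 [D]
8: W B5 → L2 hit [D]

DIRTY = [4, 5]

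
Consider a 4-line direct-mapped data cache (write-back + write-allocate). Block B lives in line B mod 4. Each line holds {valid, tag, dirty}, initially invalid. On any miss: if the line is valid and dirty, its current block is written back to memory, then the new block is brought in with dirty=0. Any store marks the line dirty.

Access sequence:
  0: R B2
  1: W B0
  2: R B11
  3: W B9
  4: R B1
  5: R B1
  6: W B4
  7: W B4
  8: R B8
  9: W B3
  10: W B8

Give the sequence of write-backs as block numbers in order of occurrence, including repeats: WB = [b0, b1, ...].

  0 | R B2 → L2 miss [-]
  1 | W B0 → L0 miss [D]
  2 | R B11 → L3 miss [-]
  3 | W B9 → L1 miss [D]
  4 | R B1 → L1 miss wb→B9 [-]
  5 | R B1 → L1 hit [-]
  6 | W B4 → L0 miss wb→B0 [D]
  7 | W B4 → L0 hit [D]
  8 | R B8 → L0 miss wb→B4 [-]
  9 | W B3 → L3 miss [D]
  10 | W B8 → L0 hit [D]

WB = [9, 0, 4]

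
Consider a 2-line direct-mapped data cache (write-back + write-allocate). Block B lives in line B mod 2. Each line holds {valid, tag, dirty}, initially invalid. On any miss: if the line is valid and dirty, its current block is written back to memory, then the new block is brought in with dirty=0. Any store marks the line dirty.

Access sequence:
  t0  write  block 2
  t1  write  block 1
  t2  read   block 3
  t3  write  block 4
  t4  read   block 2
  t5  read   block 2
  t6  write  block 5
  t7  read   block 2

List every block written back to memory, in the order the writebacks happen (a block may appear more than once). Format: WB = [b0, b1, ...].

WB = [1, 2, 4]

0: W B2 → L0 miss [D]
1: W B1 → L1 miss [D]
2: R B3 → L1 miss wb→B1 [-]
3: W B4 → L0 miss wb→B2 [D]
4: R B2 → L0 miss wb→B4 [-]
5: R B2 → L0 hit [-]
6: W B5 → L1 miss [D]
7: R B2 → L0 hit [-]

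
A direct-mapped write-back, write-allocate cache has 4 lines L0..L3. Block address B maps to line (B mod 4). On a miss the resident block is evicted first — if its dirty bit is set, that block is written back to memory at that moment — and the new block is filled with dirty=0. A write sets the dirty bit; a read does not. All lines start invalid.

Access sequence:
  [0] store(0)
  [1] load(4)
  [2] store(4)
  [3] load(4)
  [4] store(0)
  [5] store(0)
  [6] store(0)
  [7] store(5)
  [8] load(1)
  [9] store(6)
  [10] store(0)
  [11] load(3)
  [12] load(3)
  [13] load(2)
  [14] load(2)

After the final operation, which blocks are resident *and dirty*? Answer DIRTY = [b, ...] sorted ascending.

DIRTY = [0]

0: W B0 -> L0 miss  d=D]
1: R B4 -> L0 miss wb->B0  d=-]
2: W B4 -> L0 hit  d=D]
3: R B4 -> L0 hit  d=D]
4: W B0 -> L0 miss wb->B4  d=D]
5: W B0 -> L0 hit  d=D]
6: W B0 -> L0 hit  d=D]
7: W B5 -> L1 miss  d=D]
8: R B1 -> L1 miss wb->B5  d=-]
9: W B6 -> L2 miss  d=D]
10: W B0 -> L0 hit  d=D]
11: R B3 -> L3 miss  d=-]
12: R B3 -> L3 hit  d=-]
13: R B2 -> L2 miss wb->B6  d=-]
14: R B2 -> L2 hit  d=-]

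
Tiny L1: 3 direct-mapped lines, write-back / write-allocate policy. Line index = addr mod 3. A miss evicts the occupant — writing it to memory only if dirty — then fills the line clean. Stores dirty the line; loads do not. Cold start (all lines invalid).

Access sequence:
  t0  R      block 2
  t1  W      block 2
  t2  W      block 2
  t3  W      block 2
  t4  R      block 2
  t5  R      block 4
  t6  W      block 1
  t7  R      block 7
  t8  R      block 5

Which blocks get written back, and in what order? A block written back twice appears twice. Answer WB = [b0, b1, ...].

WB = [1, 2]

0: R B2 -> L2 miss  d=-]
1: W B2 -> L2 hit  d=D]
2: W B2 -> L2 hit  d=D]
3: W B2 -> L2 hit  d=D]
4: R B2 -> L2 hit  d=D]
5: R B4 -> L1 miss  d=-]
6: W B1 -> L1 miss  d=D]
7: R B7 -> L1 miss wb->B1  d=-]
8: R B5 -> L2 miss wb->B2  d=-]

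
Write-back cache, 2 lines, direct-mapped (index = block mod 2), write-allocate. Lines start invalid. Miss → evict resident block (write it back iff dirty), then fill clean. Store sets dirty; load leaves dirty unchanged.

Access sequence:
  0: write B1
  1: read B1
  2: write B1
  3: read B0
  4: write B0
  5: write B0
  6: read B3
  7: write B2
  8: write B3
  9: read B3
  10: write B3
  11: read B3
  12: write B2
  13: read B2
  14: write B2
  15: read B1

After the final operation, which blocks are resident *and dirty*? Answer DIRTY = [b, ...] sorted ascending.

DIRTY = [2]

  0 | W B1 → L1 miss [D]
  1 | R B1 → L1 hit [D]
  2 | W B1 → L1 hit [D]
  3 | R B0 → L0 miss [-]
  4 | W B0 → L0 hit [D]
  5 | W B0 → L0 hit [D]
  6 | R B3 → L1 miss wb→B1 [-]
  7 | W B2 → L0 miss wb→B0 [D]
  8 | W B3 → L1 hit [D]
  9 | R B3 → L1 hit [D]
  10 | W B3 → L1 hit [D]
  11 | R B3 → L1 hit [D]
  12 | W B2 → L0 hit [D]
  13 | R B2 → L0 hit [D]
  14 | W B2 → L0 hit [D]
  15 | R B1 → L1 miss wb→B3 [-]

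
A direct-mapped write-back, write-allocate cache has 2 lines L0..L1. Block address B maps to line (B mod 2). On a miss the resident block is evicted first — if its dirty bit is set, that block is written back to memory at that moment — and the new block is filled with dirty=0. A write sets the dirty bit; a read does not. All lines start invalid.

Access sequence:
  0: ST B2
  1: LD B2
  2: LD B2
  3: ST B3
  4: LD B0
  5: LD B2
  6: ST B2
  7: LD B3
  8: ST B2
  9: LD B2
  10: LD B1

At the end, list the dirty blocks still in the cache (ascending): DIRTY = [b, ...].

DIRTY = [2]

0: W B2 → L0 miss [D]
1: R B2 → L0 hit [D]
2: R B2 → L0 hit [D]
3: W B3 → L1 miss [D]
4: R B0 → L0 miss wb→B2 [-]
5: R B2 → L0 miss [-]
6: W B2 → L0 hit [D]
7: R B3 → L1 hit [D]
8: W B2 → L0 hit [D]
9: R B2 → L0 hit [D]
10: R B1 → L1 miss wb→B3 [-]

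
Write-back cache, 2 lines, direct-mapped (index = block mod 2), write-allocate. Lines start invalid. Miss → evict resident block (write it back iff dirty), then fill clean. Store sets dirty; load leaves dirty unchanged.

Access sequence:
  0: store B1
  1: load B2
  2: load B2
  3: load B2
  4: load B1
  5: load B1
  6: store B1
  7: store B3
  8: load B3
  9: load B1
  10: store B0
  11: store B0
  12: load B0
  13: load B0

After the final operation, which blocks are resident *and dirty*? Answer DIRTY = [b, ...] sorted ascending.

0: W B1 → L1 miss [D]
1: R B2 → L0 miss [-]
2: R B2 → L0 hit [-]
3: R B2 → L0 hit [-]
4: R B1 → L1 hit [D]
5: R B1 → L1 hit [D]
6: W B1 → L1 hit [D]
7: W B3 → L1 miss wb→B1 [D]
8: R B3 → L1 hit [D]
9: R B1 → L1 miss wb→B3 [-]
10: W B0 → L0 miss [D]
11: W B0 → L0 hit [D]
12: R B0 → L0 hit [D]
13: R B0 → L0 hit [D]

DIRTY = [0]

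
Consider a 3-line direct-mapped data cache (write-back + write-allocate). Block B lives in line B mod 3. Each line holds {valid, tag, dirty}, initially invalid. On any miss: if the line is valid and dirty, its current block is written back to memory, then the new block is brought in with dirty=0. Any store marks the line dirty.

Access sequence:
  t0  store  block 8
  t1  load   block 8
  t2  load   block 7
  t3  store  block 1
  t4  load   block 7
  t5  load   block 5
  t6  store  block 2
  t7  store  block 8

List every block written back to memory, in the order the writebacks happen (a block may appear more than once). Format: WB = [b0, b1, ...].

WB = [1, 8, 2]

0: W B8 → L2 miss [D]
1: R B8 → L2 hit [D]
2: R B7 → L1 miss [-]
3: W B1 → L1 miss [D]
4: R B7 → L1 miss wb→B1 [-]
5: R B5 → L2 miss wb→B8 [-]
6: W B2 → L2 miss [D]
7: W B8 → L2 miss wb→B2 [D]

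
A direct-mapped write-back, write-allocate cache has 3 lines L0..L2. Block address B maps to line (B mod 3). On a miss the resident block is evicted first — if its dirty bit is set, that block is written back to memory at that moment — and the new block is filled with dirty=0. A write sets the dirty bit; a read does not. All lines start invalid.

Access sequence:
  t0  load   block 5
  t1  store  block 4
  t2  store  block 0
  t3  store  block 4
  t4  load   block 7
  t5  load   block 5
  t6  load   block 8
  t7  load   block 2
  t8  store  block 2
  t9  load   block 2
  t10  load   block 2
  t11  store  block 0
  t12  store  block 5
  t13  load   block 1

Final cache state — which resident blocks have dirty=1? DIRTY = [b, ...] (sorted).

DIRTY = [0, 5]

  0 | R B5 → L2 miss [-]
  1 | W B4 → L1 miss [D]
  2 | W B0 → L0 miss [D]
  3 | W B4 → L1 hit [D]
  4 | R B7 → L1 miss wb→B4 [-]
  5 | R B5 → L2 hit [-]
  6 | R B8 → L2 miss [-]
  7 | R B2 → L2 miss [-]
  8 | W B2 → L2 hit [D]
  9 | R B2 → L2 hit [D]
  10 | R B2 → L2 hit [D]
  11 | W B0 → L0 hit [D]
  12 | W B5 → L2 miss wb→B2 [D]
  13 | R B1 → L1 miss [-]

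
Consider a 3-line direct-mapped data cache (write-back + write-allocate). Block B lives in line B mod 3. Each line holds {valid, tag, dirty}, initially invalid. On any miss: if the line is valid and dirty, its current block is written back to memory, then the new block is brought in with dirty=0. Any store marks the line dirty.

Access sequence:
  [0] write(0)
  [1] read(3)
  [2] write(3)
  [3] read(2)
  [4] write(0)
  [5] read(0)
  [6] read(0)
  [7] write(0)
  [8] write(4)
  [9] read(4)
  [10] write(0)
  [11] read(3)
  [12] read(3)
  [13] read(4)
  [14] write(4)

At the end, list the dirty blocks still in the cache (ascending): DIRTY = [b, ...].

0: W B0 -> L0 miss  d=D]
1: R B3 -> L0 miss wb->B0  d=-]
2: W B3 -> L0 hit  d=D]
3: R B2 -> L2 miss  d=-]
4: W B0 -> L0 miss wb->B3  d=D]
5: R B0 -> L0 hit  d=D]
6: R B0 -> L0 hit  d=D]
7: W B0 -> L0 hit  d=D]
8: W B4 -> L1 miss  d=D]
9: R B4 -> L1 hit  d=D]
10: W B0 -> L0 hit  d=D]
11: R B3 -> L0 miss wb->B0  d=-]
12: R B3 -> L0 hit  d=-]
13: R B4 -> L1 hit  d=D]
14: W B4 -> L1 hit  d=D]

DIRTY = [4]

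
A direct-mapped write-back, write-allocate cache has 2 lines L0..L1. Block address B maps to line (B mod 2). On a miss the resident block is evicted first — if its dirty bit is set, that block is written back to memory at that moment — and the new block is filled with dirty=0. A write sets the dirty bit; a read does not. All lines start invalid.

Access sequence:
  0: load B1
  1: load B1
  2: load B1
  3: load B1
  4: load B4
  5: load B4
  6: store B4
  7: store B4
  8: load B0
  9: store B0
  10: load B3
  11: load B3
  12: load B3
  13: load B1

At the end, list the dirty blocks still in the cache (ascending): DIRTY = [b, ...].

DIRTY = [0]

0: R B1 → L1 miss [-]
1: R B1 → L1 hit [-]
2: R B1 → L1 hit [-]
3: R B1 → L1 hit [-]
4: R B4 → L0 miss [-]
5: R B4 → L0 hit [-]
6: W B4 → L0 hit [D]
7: W B4 → L0 hit [D]
8: R B0 → L0 miss wb→B4 [-]
9: W B0 → L0 hit [D]
10: R B3 → L1 miss [-]
11: R B3 → L1 hit [-]
12: R B3 → L1 hit [-]
13: R B1 → L1 miss [-]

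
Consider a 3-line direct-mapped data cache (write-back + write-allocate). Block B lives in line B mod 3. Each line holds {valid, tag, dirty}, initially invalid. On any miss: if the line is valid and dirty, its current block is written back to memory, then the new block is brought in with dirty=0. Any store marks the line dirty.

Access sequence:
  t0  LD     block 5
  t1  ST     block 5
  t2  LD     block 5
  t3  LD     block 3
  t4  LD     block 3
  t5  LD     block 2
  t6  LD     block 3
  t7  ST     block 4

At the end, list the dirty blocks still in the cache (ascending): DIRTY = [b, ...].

DIRTY = [4]

  0 | R B5 → L2 miss [-]
  1 | W B5 → L2 hit [D]
  2 | R B5 → L2 hit [D]
  3 | R B3 → L0 miss [-]
  4 | R B3 → L0 hit [-]
  5 | R B2 → L2 miss wb→B5 [-]
  6 | R B3 → L0 hit [-]
  7 | W B4 → L1 miss [D]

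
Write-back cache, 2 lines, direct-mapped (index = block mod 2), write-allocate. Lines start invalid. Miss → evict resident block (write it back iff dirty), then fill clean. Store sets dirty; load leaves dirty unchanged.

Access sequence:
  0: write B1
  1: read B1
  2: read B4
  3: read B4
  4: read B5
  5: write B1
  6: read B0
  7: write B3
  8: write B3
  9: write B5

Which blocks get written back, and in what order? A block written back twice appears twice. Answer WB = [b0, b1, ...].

  0 | W B1 → L1 miss [D]
  1 | R B1 → L1 hit [D]
  2 | R B4 → L0 miss [-]
  3 | R B4 → L0 hit [-]
  4 | R B5 → L1 miss wb→B1 [-]
  5 | W B1 → L1 miss [D]
  6 | R B0 → L0 miss [-]
  7 | W B3 → L1 miss wb→B1 [D]
  8 | W B3 → L1 hit [D]
  9 | W B5 → L1 miss wb→B3 [D]

WB = [1, 1, 3]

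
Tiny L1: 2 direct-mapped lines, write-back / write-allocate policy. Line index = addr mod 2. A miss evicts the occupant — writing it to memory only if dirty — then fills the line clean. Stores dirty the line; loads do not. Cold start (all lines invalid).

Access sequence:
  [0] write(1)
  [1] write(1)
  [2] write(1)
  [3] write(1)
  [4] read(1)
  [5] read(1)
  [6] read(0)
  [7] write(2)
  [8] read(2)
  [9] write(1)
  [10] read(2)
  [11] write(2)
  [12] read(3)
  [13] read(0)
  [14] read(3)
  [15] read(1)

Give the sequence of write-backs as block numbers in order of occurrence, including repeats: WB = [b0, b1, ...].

WB = [1, 2]

  0 | W B1 → L1 miss [D]
  1 | W B1 → L1 hit [D]
  2 | W B1 → L1 hit [D]
  3 | W B1 → L1 hit [D]
  4 | R B1 → L1 hit [D]
  5 | R B1 → L1 hit [D]
  6 | R B0 → L0 miss [-]
  7 | W B2 → L0 miss [D]
  8 | R B2 → L0 hit [D]
  9 | W B1 → L1 hit [D]
  10 | R B2 → L0 hit [D]
  11 | W B2 → L0 hit [D]
  12 | R B3 → L1 miss wb→B1 [-]
  13 | R B0 → L0 miss wb→B2 [-]
  14 | R B3 → L1 hit [-]
  15 | R B1 → L1 miss [-]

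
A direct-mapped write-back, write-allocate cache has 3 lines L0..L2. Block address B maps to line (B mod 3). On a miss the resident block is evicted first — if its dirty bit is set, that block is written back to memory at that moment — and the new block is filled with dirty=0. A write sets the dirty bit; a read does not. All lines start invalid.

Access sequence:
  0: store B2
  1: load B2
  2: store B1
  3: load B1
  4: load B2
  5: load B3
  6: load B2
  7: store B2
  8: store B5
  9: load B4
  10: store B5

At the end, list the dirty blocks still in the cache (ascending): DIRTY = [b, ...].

0: W B2 -> L2 miss  d=D]
1: R B2 -> L2 hit  d=D]
2: W B1 -> L1 miss  d=D]
3: R B1 -> L1 hit  d=D]
4: R B2 -> L2 hit  d=D]
5: R B3 -> L0 miss  d=-]
6: R B2 -> L2 hit  d=D]
7: W B2 -> L2 hit  d=D]
8: W B5 -> L2 miss wb->B2  d=D]
9: R B4 -> L1 miss wb->B1  d=-]
10: W B5 -> L2 hit  d=D]

DIRTY = [5]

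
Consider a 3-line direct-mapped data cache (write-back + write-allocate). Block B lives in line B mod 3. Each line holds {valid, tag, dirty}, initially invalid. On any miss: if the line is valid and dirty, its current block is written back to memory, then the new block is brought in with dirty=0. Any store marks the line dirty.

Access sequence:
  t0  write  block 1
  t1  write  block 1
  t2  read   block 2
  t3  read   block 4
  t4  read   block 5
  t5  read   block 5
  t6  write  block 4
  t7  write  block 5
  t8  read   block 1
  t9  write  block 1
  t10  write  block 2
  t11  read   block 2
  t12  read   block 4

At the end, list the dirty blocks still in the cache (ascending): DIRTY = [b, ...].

  0 | W B1 → L1 miss [D]
  1 | W B1 → L1 hit [D]
  2 | R B2 → L2 miss [-]
  3 | R B4 → L1 miss wb→B1 [-]
  4 | R B5 → L2 miss [-]
  5 | R B5 → L2 hit [-]
  6 | W B4 → L1 hit [D]
  7 | W B5 → L2 hit [D]
  8 | R B1 → L1 miss wb→B4 [-]
  9 | W B1 → L1 hit [D]
  10 | W B2 → L2 miss wb→B5 [D]
  11 | R B2 → L2 hit [D]
  12 | R B4 → L1 miss wb→B1 [-]

DIRTY = [2]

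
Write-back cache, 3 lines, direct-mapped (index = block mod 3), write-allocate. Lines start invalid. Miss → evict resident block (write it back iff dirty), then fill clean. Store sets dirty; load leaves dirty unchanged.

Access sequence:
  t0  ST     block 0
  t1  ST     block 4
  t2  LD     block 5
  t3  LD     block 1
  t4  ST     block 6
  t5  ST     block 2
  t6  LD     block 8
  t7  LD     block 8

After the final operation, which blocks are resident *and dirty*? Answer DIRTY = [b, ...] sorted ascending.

DIRTY = [6]

  0 | W B0 → L0 miss [D]
  1 | W B4 → L1 miss [D]
  2 | R B5 → L2 miss [-]
  3 | R B1 → L1 miss wb→B4 [-]
  4 | W B6 → L0 miss wb→B0 [D]
  5 | W B2 → L2 miss [D]
  6 | R B8 → L2 miss wb→B2 [-]
  7 | R B8 → L2 hit [-]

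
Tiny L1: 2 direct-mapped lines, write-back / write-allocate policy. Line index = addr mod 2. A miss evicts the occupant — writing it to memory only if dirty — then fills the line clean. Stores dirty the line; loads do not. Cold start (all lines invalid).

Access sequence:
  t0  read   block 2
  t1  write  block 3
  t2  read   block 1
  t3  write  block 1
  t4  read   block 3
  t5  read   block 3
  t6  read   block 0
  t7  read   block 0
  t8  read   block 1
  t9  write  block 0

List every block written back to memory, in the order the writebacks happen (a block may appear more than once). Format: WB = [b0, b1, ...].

0: R B2 -> L0 miss  d=-]
1: W B3 -> L1 miss  d=D]
2: R B1 -> L1 miss wb->B3  d=-]
3: W B1 -> L1 hit  d=D]
4: R B3 -> L1 miss wb->B1  d=-]
5: R B3 -> L1 hit  d=-]
6: R B0 -> L0 miss  d=-]
7: R B0 -> L0 hit  d=-]
8: R B1 -> L1 miss  d=-]
9: W B0 -> L0 hit  d=D]

WB = [3, 1]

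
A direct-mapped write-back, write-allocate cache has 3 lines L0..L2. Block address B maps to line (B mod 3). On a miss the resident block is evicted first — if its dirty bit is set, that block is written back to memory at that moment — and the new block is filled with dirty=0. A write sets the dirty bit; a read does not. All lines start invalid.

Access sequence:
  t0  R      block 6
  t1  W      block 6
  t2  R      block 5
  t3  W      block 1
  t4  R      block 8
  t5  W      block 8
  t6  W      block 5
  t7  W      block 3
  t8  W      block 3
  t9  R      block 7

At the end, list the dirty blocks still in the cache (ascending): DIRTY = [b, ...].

  0 | R B6 → L0 miss [-]
  1 | W B6 → L0 hit [D]
  2 | R B5 → L2 miss [-]
  3 | W B1 → L1 miss [D]
  4 | R B8 → L2 miss [-]
  5 | W B8 → L2 hit [D]
  6 | W B5 → L2 miss wb→B8 [D]
  7 | W B3 → L0 miss wb→B6 [D]
  8 | W B3 → L0 hit [D]
  9 | R B7 → L1 miss wb→B1 [-]

DIRTY = [3, 5]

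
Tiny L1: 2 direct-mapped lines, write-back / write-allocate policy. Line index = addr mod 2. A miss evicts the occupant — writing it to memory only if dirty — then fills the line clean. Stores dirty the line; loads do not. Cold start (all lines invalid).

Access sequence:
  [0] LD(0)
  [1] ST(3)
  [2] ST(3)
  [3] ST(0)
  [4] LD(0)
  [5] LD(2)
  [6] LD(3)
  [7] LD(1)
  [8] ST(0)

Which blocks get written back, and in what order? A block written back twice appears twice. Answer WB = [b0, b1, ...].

WB = [0, 3]

0: R B0 -> L0 miss  d=-]
1: W B3 -> L1 miss  d=D]
2: W B3 -> L1 hit  d=D]
3: W B0 -> L0 hit  d=D]
4: R B0 -> L0 hit  d=D]
5: R B2 -> L0 miss wb->B0  d=-]
6: R B3 -> L1 hit  d=D]
7: R B1 -> L1 miss wb->B3  d=-]
8: W B0 -> L0 miss  d=D]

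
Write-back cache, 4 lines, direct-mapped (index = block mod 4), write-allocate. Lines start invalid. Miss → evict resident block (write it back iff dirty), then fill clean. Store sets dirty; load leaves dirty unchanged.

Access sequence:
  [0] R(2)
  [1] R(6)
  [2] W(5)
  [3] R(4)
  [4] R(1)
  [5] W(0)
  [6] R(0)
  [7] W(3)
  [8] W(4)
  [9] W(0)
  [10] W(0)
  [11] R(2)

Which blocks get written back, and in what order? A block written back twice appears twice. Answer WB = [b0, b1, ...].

WB = [5, 0, 4]

0: R B2 → L2 miss [-]
1: R B6 → L2 miss [-]
2: W B5 → L1 miss [D]
3: R B4 → L0 miss [-]
4: R B1 → L1 miss wb→B5 [-]
5: W B0 → L0 miss [D]
6: R B0 → L0 hit [D]
7: W B3 → L3 miss [D]
8: W B4 → L0 miss wb→B0 [D]
9: W B0 → L0 miss wb→B4 [D]
10: W B0 → L0 hit [D]
11: R B2 → L2 miss [-]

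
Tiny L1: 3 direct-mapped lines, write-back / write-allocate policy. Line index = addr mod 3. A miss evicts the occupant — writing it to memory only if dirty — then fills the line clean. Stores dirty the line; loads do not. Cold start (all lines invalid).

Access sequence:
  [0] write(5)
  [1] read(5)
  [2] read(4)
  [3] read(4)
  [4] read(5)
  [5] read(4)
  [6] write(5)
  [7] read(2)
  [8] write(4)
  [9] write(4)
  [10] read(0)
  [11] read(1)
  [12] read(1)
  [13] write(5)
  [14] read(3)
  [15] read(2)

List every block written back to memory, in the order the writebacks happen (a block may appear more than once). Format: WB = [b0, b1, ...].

WB = [5, 4, 5]

  0 | W B5 → L2 miss [D]
  1 | R B5 → L2 hit [D]
  2 | R B4 → L1 miss [-]
  3 | R B4 → L1 hit [-]
  4 | R B5 → L2 hit [D]
  5 | R B4 → L1 hit [-]
  6 | W B5 → L2 hit [D]
  7 | R B2 → L2 miss wb→B5 [-]
  8 | W B4 → L1 hit [D]
  9 | W B4 → L1 hit [D]
  10 | R B0 → L0 miss [-]
  11 | R B1 → L1 miss wb→B4 [-]
  12 | R B1 → L1 hit [-]
  13 | W B5 → L2 miss [D]
  14 | R B3 → L0 miss [-]
  15 | R B2 → L2 miss wb→B5 [-]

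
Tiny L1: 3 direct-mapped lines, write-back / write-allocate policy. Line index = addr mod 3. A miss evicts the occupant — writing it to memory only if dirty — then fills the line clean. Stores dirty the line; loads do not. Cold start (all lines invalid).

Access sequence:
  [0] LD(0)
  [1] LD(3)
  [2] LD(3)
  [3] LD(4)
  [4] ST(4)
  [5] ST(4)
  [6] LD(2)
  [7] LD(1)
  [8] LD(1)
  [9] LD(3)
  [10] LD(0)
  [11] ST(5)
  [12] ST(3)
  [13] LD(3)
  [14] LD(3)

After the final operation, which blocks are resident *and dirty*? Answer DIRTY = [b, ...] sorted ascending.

DIRTY = [3, 5]

0: R B0 → L0 miss [-]
1: R B3 → L0 miss [-]
2: R B3 → L0 hit [-]
3: R B4 → L1 miss [-]
4: W B4 → L1 hit [D]
5: W B4 → L1 hit [D]
6: R B2 → L2 miss [-]
7: R B1 → L1 miss wb→B4 [-]
8: R B1 → L1 hit [-]
9: R B3 → L0 hit [-]
10: R B0 → L0 miss [-]
11: W B5 → L2 miss [D]
12: W B3 → L0 miss [D]
13: R B3 → L0 hit [D]
14: R B3 → L0 hit [D]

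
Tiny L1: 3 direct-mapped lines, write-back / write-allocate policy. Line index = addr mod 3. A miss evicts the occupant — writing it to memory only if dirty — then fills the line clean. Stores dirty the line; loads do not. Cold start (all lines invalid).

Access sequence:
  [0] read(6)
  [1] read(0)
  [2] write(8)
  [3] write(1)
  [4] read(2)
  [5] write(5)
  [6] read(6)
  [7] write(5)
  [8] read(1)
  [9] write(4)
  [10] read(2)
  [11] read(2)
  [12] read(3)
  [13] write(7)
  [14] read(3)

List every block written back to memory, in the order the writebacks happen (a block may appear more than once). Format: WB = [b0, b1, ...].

WB = [8, 1, 5, 4]

  0 | R B6 → L0 miss [-]
  1 | R B0 → L0 miss [-]
  2 | W B8 → L2 miss [D]
  3 | W B1 → L1 miss [D]
  4 | R B2 → L2 miss wb→B8 [-]
  5 | W B5 → L2 miss [D]
  6 | R B6 → L0 miss [-]
  7 | W B5 → L2 hit [D]
  8 | R B1 → L1 hit [D]
  9 | W B4 → L1 miss wb→B1 [D]
  10 | R B2 → L2 miss wb→B5 [-]
  11 | R B2 → L2 hit [-]
  12 | R B3 → L0 miss [-]
  13 | W B7 → L1 miss wb→B4 [D]
  14 | R B3 → L0 hit [-]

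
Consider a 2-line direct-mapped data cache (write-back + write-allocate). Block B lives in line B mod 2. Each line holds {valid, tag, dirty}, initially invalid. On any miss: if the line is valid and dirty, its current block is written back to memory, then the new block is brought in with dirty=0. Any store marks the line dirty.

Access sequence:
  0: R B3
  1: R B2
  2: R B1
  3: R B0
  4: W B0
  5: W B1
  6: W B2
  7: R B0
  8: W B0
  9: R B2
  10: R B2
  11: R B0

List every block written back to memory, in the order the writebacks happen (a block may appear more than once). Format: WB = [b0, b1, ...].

0: R B3 -> L1 miss  d=-]
1: R B2 -> L0 miss  d=-]
2: R B1 -> L1 miss  d=-]
3: R B0 -> L0 miss  d=-]
4: W B0 -> L0 hit  d=D]
5: W B1 -> L1 hit  d=D]
6: W B2 -> L0 miss wb->B0  d=D]
7: R B0 -> L0 miss wb->B2  d=-]
8: W B0 -> L0 hit  d=D]
9: R B2 -> L0 miss wb->B0  d=-]
10: R B2 -> L0 hit  d=-]
11: R B0 -> L0 miss  d=-]

WB = [0, 2, 0]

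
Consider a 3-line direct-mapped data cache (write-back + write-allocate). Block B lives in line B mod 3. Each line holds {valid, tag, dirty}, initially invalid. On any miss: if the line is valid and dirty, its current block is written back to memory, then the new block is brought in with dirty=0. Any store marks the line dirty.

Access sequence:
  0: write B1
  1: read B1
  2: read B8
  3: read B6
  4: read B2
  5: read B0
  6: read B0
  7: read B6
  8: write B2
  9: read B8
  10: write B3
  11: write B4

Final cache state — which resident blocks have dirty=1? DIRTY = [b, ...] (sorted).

DIRTY = [3, 4]

0: W B1 -> L1 miss  d=D]
1: R B1 -> L1 hit  d=D]
2: R B8 -> L2 miss  d=-]
3: R B6 -> L0 miss  d=-]
4: R B2 -> L2 miss  d=-]
5: R B0 -> L0 miss  d=-]
6: R B0 -> L0 hit  d=-]
7: R B6 -> L0 miss  d=-]
8: W B2 -> L2 hit  d=D]
9: R B8 -> L2 miss wb->B2  d=-]
10: W B3 -> L0 miss  d=D]
11: W B4 -> L1 miss wb->B1  d=D]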